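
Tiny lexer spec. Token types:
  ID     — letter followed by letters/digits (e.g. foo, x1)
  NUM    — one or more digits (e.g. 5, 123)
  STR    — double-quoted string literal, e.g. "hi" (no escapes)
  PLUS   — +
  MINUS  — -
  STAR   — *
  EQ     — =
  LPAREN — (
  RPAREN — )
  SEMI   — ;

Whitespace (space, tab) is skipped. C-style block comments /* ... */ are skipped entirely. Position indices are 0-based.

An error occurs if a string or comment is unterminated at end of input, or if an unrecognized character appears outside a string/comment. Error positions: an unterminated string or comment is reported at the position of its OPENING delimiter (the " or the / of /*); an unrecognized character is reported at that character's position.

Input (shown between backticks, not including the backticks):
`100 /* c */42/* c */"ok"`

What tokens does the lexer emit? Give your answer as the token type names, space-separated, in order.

Answer: NUM NUM STR

Derivation:
pos=0: emit NUM '100' (now at pos=3)
pos=4: enter COMMENT mode (saw '/*')
exit COMMENT mode (now at pos=11)
pos=11: emit NUM '42' (now at pos=13)
pos=13: enter COMMENT mode (saw '/*')
exit COMMENT mode (now at pos=20)
pos=20: enter STRING mode
pos=20: emit STR "ok" (now at pos=24)
DONE. 3 tokens: [NUM, NUM, STR]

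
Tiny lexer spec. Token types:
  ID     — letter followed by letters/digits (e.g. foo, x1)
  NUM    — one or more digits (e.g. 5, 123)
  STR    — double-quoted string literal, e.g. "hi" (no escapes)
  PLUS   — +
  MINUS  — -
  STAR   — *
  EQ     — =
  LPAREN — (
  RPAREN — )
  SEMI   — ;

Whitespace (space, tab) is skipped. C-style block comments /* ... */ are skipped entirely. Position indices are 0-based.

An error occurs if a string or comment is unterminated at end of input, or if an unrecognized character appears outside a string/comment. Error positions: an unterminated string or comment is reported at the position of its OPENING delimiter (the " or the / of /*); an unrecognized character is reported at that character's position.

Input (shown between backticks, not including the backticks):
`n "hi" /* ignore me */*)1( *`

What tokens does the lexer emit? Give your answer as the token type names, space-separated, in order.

Answer: ID STR STAR RPAREN NUM LPAREN STAR

Derivation:
pos=0: emit ID 'n' (now at pos=1)
pos=2: enter STRING mode
pos=2: emit STR "hi" (now at pos=6)
pos=7: enter COMMENT mode (saw '/*')
exit COMMENT mode (now at pos=22)
pos=22: emit STAR '*'
pos=23: emit RPAREN ')'
pos=24: emit NUM '1' (now at pos=25)
pos=25: emit LPAREN '('
pos=27: emit STAR '*'
DONE. 7 tokens: [ID, STR, STAR, RPAREN, NUM, LPAREN, STAR]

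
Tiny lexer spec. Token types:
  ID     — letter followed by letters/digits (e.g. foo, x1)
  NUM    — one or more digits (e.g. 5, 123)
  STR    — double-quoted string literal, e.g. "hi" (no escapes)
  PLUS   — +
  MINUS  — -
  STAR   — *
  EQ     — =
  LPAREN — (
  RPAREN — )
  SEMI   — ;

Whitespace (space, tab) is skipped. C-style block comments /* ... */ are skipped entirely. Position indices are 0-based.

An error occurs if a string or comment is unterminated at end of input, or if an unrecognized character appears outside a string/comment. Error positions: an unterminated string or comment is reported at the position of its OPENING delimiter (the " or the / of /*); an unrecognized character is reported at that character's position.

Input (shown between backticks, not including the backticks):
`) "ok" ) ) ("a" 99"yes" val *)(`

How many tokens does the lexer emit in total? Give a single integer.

Answer: 12

Derivation:
pos=0: emit RPAREN ')'
pos=2: enter STRING mode
pos=2: emit STR "ok" (now at pos=6)
pos=7: emit RPAREN ')'
pos=9: emit RPAREN ')'
pos=11: emit LPAREN '('
pos=12: enter STRING mode
pos=12: emit STR "a" (now at pos=15)
pos=16: emit NUM '99' (now at pos=18)
pos=18: enter STRING mode
pos=18: emit STR "yes" (now at pos=23)
pos=24: emit ID 'val' (now at pos=27)
pos=28: emit STAR '*'
pos=29: emit RPAREN ')'
pos=30: emit LPAREN '('
DONE. 12 tokens: [RPAREN, STR, RPAREN, RPAREN, LPAREN, STR, NUM, STR, ID, STAR, RPAREN, LPAREN]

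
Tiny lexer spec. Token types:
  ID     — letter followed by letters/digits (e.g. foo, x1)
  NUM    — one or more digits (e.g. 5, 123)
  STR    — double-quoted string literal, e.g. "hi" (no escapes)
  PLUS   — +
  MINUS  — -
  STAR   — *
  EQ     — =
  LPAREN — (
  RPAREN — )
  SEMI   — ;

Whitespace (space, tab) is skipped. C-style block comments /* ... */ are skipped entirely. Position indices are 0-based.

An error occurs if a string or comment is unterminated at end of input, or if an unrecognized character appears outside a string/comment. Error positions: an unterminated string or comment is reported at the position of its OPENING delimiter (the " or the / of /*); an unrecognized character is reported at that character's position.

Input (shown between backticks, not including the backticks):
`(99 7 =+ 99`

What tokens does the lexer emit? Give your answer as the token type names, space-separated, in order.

Answer: LPAREN NUM NUM EQ PLUS NUM

Derivation:
pos=0: emit LPAREN '('
pos=1: emit NUM '99' (now at pos=3)
pos=4: emit NUM '7' (now at pos=5)
pos=6: emit EQ '='
pos=7: emit PLUS '+'
pos=9: emit NUM '99' (now at pos=11)
DONE. 6 tokens: [LPAREN, NUM, NUM, EQ, PLUS, NUM]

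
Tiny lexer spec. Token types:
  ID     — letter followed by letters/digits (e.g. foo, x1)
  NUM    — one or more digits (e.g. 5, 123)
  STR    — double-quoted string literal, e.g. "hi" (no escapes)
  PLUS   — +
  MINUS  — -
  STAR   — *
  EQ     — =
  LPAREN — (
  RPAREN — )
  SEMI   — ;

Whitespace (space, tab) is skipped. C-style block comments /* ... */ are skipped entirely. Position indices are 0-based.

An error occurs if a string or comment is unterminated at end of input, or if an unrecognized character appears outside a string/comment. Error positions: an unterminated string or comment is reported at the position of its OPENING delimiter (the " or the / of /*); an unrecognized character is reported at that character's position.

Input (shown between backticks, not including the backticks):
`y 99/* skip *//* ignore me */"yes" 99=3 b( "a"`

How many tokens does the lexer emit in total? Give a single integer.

Answer: 9

Derivation:
pos=0: emit ID 'y' (now at pos=1)
pos=2: emit NUM '99' (now at pos=4)
pos=4: enter COMMENT mode (saw '/*')
exit COMMENT mode (now at pos=14)
pos=14: enter COMMENT mode (saw '/*')
exit COMMENT mode (now at pos=29)
pos=29: enter STRING mode
pos=29: emit STR "yes" (now at pos=34)
pos=35: emit NUM '99' (now at pos=37)
pos=37: emit EQ '='
pos=38: emit NUM '3' (now at pos=39)
pos=40: emit ID 'b' (now at pos=41)
pos=41: emit LPAREN '('
pos=43: enter STRING mode
pos=43: emit STR "a" (now at pos=46)
DONE. 9 tokens: [ID, NUM, STR, NUM, EQ, NUM, ID, LPAREN, STR]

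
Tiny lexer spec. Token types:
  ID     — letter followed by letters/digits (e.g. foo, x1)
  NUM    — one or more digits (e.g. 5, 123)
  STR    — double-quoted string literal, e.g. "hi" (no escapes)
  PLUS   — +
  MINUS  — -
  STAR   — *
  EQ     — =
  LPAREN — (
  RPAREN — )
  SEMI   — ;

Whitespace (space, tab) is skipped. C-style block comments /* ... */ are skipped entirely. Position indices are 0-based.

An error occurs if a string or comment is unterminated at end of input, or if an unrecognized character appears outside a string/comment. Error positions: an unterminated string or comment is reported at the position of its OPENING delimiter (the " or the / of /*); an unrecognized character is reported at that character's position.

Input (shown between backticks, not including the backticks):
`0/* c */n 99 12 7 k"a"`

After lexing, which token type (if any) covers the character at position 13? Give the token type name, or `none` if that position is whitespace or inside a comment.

pos=0: emit NUM '0' (now at pos=1)
pos=1: enter COMMENT mode (saw '/*')
exit COMMENT mode (now at pos=8)
pos=8: emit ID 'n' (now at pos=9)
pos=10: emit NUM '99' (now at pos=12)
pos=13: emit NUM '12' (now at pos=15)
pos=16: emit NUM '7' (now at pos=17)
pos=18: emit ID 'k' (now at pos=19)
pos=19: enter STRING mode
pos=19: emit STR "a" (now at pos=22)
DONE. 7 tokens: [NUM, ID, NUM, NUM, NUM, ID, STR]
Position 13: char is '1' -> NUM

Answer: NUM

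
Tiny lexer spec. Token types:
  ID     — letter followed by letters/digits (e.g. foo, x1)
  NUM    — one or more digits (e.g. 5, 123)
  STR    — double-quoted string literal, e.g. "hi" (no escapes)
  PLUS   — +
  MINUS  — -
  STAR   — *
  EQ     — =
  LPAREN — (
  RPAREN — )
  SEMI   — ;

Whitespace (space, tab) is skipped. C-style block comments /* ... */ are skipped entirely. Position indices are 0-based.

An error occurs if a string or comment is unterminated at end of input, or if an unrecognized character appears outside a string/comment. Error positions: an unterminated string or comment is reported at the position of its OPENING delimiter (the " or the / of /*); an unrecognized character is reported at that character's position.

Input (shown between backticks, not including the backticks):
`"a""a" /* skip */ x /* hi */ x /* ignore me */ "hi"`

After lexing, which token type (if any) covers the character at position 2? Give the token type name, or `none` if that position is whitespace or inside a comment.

pos=0: enter STRING mode
pos=0: emit STR "a" (now at pos=3)
pos=3: enter STRING mode
pos=3: emit STR "a" (now at pos=6)
pos=7: enter COMMENT mode (saw '/*')
exit COMMENT mode (now at pos=17)
pos=18: emit ID 'x' (now at pos=19)
pos=20: enter COMMENT mode (saw '/*')
exit COMMENT mode (now at pos=28)
pos=29: emit ID 'x' (now at pos=30)
pos=31: enter COMMENT mode (saw '/*')
exit COMMENT mode (now at pos=46)
pos=47: enter STRING mode
pos=47: emit STR "hi" (now at pos=51)
DONE. 5 tokens: [STR, STR, ID, ID, STR]
Position 2: char is '"' -> STR

Answer: STR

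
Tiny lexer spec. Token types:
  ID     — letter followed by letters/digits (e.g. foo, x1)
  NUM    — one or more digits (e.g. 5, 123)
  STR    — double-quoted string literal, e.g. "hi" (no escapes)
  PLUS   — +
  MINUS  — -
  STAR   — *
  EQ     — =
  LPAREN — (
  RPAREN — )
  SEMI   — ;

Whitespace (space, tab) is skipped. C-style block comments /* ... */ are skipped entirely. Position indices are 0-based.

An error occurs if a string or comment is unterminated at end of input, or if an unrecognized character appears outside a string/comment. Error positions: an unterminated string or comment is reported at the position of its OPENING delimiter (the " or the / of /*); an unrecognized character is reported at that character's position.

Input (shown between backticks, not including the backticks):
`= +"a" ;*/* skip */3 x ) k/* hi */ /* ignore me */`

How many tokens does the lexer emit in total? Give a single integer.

pos=0: emit EQ '='
pos=2: emit PLUS '+'
pos=3: enter STRING mode
pos=3: emit STR "a" (now at pos=6)
pos=7: emit SEMI ';'
pos=8: emit STAR '*'
pos=9: enter COMMENT mode (saw '/*')
exit COMMENT mode (now at pos=19)
pos=19: emit NUM '3' (now at pos=20)
pos=21: emit ID 'x' (now at pos=22)
pos=23: emit RPAREN ')'
pos=25: emit ID 'k' (now at pos=26)
pos=26: enter COMMENT mode (saw '/*')
exit COMMENT mode (now at pos=34)
pos=35: enter COMMENT mode (saw '/*')
exit COMMENT mode (now at pos=50)
DONE. 9 tokens: [EQ, PLUS, STR, SEMI, STAR, NUM, ID, RPAREN, ID]

Answer: 9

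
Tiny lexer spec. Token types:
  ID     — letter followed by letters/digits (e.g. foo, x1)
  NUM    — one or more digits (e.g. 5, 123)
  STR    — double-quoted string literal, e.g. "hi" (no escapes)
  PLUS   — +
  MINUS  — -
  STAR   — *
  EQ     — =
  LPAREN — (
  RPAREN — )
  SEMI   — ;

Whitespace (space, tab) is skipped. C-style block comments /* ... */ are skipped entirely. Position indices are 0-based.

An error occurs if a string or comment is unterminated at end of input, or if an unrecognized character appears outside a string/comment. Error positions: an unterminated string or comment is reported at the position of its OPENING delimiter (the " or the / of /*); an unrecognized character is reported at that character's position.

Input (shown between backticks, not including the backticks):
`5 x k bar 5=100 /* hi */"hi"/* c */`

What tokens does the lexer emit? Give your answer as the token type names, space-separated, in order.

pos=0: emit NUM '5' (now at pos=1)
pos=2: emit ID 'x' (now at pos=3)
pos=4: emit ID 'k' (now at pos=5)
pos=6: emit ID 'bar' (now at pos=9)
pos=10: emit NUM '5' (now at pos=11)
pos=11: emit EQ '='
pos=12: emit NUM '100' (now at pos=15)
pos=16: enter COMMENT mode (saw '/*')
exit COMMENT mode (now at pos=24)
pos=24: enter STRING mode
pos=24: emit STR "hi" (now at pos=28)
pos=28: enter COMMENT mode (saw '/*')
exit COMMENT mode (now at pos=35)
DONE. 8 tokens: [NUM, ID, ID, ID, NUM, EQ, NUM, STR]

Answer: NUM ID ID ID NUM EQ NUM STR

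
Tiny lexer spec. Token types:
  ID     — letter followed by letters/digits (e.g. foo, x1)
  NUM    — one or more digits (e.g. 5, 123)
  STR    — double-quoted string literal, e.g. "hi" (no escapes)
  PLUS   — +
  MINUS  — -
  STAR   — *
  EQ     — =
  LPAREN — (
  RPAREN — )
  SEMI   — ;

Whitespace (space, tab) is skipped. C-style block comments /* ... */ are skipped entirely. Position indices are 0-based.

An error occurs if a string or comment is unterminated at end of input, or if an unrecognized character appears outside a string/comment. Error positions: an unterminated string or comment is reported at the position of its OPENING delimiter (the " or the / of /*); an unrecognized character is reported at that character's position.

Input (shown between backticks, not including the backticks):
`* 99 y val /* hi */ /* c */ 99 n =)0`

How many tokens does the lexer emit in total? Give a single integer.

Answer: 9

Derivation:
pos=0: emit STAR '*'
pos=2: emit NUM '99' (now at pos=4)
pos=5: emit ID 'y' (now at pos=6)
pos=7: emit ID 'val' (now at pos=10)
pos=11: enter COMMENT mode (saw '/*')
exit COMMENT mode (now at pos=19)
pos=20: enter COMMENT mode (saw '/*')
exit COMMENT mode (now at pos=27)
pos=28: emit NUM '99' (now at pos=30)
pos=31: emit ID 'n' (now at pos=32)
pos=33: emit EQ '='
pos=34: emit RPAREN ')'
pos=35: emit NUM '0' (now at pos=36)
DONE. 9 tokens: [STAR, NUM, ID, ID, NUM, ID, EQ, RPAREN, NUM]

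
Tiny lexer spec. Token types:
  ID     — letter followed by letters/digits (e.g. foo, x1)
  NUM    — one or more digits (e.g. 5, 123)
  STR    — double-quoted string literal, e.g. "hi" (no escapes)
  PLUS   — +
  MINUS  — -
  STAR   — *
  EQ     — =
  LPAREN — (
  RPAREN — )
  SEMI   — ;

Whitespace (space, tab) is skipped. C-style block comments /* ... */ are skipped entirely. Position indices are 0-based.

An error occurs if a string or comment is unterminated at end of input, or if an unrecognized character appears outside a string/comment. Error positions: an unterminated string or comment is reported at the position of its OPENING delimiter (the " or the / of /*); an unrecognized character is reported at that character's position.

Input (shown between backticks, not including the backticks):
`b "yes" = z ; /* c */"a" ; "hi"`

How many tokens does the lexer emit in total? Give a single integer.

Answer: 8

Derivation:
pos=0: emit ID 'b' (now at pos=1)
pos=2: enter STRING mode
pos=2: emit STR "yes" (now at pos=7)
pos=8: emit EQ '='
pos=10: emit ID 'z' (now at pos=11)
pos=12: emit SEMI ';'
pos=14: enter COMMENT mode (saw '/*')
exit COMMENT mode (now at pos=21)
pos=21: enter STRING mode
pos=21: emit STR "a" (now at pos=24)
pos=25: emit SEMI ';'
pos=27: enter STRING mode
pos=27: emit STR "hi" (now at pos=31)
DONE. 8 tokens: [ID, STR, EQ, ID, SEMI, STR, SEMI, STR]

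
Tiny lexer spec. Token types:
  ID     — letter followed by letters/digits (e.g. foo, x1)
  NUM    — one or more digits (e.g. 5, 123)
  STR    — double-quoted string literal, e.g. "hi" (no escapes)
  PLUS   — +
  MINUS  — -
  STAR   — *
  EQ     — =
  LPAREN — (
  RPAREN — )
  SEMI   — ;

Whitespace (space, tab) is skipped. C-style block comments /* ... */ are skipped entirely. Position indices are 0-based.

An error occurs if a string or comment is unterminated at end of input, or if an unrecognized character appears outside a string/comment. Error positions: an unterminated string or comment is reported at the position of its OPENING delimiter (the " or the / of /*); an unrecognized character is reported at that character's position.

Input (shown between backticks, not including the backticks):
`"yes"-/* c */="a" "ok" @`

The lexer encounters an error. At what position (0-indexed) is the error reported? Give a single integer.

pos=0: enter STRING mode
pos=0: emit STR "yes" (now at pos=5)
pos=5: emit MINUS '-'
pos=6: enter COMMENT mode (saw '/*')
exit COMMENT mode (now at pos=13)
pos=13: emit EQ '='
pos=14: enter STRING mode
pos=14: emit STR "a" (now at pos=17)
pos=18: enter STRING mode
pos=18: emit STR "ok" (now at pos=22)
pos=23: ERROR — unrecognized char '@'

Answer: 23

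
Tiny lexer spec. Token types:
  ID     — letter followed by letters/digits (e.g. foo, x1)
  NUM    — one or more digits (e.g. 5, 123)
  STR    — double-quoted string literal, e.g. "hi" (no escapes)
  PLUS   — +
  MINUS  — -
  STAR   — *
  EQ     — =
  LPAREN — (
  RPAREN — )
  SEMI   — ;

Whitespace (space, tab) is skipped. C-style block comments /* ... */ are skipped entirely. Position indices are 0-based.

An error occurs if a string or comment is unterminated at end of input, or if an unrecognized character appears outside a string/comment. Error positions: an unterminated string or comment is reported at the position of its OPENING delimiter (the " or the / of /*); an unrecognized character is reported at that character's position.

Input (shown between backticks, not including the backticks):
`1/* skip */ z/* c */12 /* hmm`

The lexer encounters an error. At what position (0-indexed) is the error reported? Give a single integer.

Answer: 23

Derivation:
pos=0: emit NUM '1' (now at pos=1)
pos=1: enter COMMENT mode (saw '/*')
exit COMMENT mode (now at pos=11)
pos=12: emit ID 'z' (now at pos=13)
pos=13: enter COMMENT mode (saw '/*')
exit COMMENT mode (now at pos=20)
pos=20: emit NUM '12' (now at pos=22)
pos=23: enter COMMENT mode (saw '/*')
pos=23: ERROR — unterminated comment (reached EOF)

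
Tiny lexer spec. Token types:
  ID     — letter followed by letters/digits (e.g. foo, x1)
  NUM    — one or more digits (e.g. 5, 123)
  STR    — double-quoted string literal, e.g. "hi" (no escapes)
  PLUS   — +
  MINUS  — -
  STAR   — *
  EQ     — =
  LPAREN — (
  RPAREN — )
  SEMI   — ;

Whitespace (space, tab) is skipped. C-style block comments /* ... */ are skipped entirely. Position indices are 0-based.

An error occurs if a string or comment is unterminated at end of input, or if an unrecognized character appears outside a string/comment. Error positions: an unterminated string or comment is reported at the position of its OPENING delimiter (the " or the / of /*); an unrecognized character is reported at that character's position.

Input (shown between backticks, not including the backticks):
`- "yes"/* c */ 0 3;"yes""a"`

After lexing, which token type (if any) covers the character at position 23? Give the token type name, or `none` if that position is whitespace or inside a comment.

pos=0: emit MINUS '-'
pos=2: enter STRING mode
pos=2: emit STR "yes" (now at pos=7)
pos=7: enter COMMENT mode (saw '/*')
exit COMMENT mode (now at pos=14)
pos=15: emit NUM '0' (now at pos=16)
pos=17: emit NUM '3' (now at pos=18)
pos=18: emit SEMI ';'
pos=19: enter STRING mode
pos=19: emit STR "yes" (now at pos=24)
pos=24: enter STRING mode
pos=24: emit STR "a" (now at pos=27)
DONE. 7 tokens: [MINUS, STR, NUM, NUM, SEMI, STR, STR]
Position 23: char is '"' -> STR

Answer: STR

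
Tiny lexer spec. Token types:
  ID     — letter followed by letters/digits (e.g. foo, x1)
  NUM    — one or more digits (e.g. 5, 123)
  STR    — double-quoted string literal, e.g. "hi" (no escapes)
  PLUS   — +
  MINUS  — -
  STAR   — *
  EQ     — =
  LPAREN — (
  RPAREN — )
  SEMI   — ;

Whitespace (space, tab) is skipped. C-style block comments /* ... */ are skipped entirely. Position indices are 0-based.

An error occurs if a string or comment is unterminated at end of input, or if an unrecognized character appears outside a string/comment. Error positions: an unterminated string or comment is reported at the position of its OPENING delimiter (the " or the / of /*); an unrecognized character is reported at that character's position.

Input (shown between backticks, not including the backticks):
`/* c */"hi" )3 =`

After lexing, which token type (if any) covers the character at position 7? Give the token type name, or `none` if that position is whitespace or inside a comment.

pos=0: enter COMMENT mode (saw '/*')
exit COMMENT mode (now at pos=7)
pos=7: enter STRING mode
pos=7: emit STR "hi" (now at pos=11)
pos=12: emit RPAREN ')'
pos=13: emit NUM '3' (now at pos=14)
pos=15: emit EQ '='
DONE. 4 tokens: [STR, RPAREN, NUM, EQ]
Position 7: char is '"' -> STR

Answer: STR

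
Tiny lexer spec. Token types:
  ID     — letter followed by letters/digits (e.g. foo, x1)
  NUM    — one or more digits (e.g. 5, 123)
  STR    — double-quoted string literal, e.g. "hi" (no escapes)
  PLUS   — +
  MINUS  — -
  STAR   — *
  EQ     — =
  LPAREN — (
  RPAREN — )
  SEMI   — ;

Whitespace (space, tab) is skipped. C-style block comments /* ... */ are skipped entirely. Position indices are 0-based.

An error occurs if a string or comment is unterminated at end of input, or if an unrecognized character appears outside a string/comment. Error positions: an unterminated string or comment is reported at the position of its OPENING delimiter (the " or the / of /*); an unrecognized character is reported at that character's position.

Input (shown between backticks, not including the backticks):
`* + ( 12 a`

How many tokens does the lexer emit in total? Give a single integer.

Answer: 5

Derivation:
pos=0: emit STAR '*'
pos=2: emit PLUS '+'
pos=4: emit LPAREN '('
pos=6: emit NUM '12' (now at pos=8)
pos=9: emit ID 'a' (now at pos=10)
DONE. 5 tokens: [STAR, PLUS, LPAREN, NUM, ID]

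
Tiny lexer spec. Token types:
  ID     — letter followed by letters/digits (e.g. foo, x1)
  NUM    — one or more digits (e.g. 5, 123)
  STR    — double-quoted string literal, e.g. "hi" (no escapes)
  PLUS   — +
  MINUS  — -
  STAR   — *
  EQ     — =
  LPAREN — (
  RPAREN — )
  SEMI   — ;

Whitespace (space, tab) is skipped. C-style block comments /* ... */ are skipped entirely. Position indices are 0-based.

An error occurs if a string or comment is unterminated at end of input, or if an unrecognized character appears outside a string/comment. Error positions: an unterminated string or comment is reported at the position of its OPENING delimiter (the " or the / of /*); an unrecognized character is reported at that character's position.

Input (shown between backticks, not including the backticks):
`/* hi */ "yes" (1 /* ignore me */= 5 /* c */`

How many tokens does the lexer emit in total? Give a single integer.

Answer: 5

Derivation:
pos=0: enter COMMENT mode (saw '/*')
exit COMMENT mode (now at pos=8)
pos=9: enter STRING mode
pos=9: emit STR "yes" (now at pos=14)
pos=15: emit LPAREN '('
pos=16: emit NUM '1' (now at pos=17)
pos=18: enter COMMENT mode (saw '/*')
exit COMMENT mode (now at pos=33)
pos=33: emit EQ '='
pos=35: emit NUM '5' (now at pos=36)
pos=37: enter COMMENT mode (saw '/*')
exit COMMENT mode (now at pos=44)
DONE. 5 tokens: [STR, LPAREN, NUM, EQ, NUM]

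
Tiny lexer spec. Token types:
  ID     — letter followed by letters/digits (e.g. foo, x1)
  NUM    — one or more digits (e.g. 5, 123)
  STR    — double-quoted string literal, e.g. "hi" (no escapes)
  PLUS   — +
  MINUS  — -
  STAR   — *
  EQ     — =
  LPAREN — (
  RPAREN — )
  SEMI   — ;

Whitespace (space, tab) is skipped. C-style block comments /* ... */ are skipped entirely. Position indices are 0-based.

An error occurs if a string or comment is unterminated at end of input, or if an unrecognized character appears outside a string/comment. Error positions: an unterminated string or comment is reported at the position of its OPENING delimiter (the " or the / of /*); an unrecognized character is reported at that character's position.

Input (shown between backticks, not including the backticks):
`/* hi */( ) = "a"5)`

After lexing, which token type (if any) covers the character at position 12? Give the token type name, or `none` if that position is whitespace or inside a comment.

Answer: EQ

Derivation:
pos=0: enter COMMENT mode (saw '/*')
exit COMMENT mode (now at pos=8)
pos=8: emit LPAREN '('
pos=10: emit RPAREN ')'
pos=12: emit EQ '='
pos=14: enter STRING mode
pos=14: emit STR "a" (now at pos=17)
pos=17: emit NUM '5' (now at pos=18)
pos=18: emit RPAREN ')'
DONE. 6 tokens: [LPAREN, RPAREN, EQ, STR, NUM, RPAREN]
Position 12: char is '=' -> EQ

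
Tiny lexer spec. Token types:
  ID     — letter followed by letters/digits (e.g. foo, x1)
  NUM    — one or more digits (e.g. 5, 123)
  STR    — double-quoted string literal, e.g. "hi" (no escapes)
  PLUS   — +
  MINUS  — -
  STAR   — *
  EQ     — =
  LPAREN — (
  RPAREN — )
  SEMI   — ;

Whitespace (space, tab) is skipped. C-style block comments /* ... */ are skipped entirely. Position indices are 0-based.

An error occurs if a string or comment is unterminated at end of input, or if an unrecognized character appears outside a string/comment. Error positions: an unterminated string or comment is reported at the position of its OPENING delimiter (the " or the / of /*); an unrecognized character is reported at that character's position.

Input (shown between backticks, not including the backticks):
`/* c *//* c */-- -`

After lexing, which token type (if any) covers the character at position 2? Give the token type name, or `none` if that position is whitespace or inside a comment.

pos=0: enter COMMENT mode (saw '/*')
exit COMMENT mode (now at pos=7)
pos=7: enter COMMENT mode (saw '/*')
exit COMMENT mode (now at pos=14)
pos=14: emit MINUS '-'
pos=15: emit MINUS '-'
pos=17: emit MINUS '-'
DONE. 3 tokens: [MINUS, MINUS, MINUS]
Position 2: char is ' ' -> none

Answer: none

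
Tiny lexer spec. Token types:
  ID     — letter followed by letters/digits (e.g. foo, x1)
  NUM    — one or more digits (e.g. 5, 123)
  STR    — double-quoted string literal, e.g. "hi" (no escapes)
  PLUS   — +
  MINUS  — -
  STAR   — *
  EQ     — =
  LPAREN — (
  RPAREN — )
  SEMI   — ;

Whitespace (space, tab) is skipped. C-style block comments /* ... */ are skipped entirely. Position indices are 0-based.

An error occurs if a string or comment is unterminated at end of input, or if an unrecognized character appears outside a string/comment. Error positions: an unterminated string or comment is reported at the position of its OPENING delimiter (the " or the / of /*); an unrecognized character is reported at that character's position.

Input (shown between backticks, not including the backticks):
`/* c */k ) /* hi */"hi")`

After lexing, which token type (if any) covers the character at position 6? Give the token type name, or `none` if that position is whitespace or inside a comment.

Answer: none

Derivation:
pos=0: enter COMMENT mode (saw '/*')
exit COMMENT mode (now at pos=7)
pos=7: emit ID 'k' (now at pos=8)
pos=9: emit RPAREN ')'
pos=11: enter COMMENT mode (saw '/*')
exit COMMENT mode (now at pos=19)
pos=19: enter STRING mode
pos=19: emit STR "hi" (now at pos=23)
pos=23: emit RPAREN ')'
DONE. 4 tokens: [ID, RPAREN, STR, RPAREN]
Position 6: char is '/' -> none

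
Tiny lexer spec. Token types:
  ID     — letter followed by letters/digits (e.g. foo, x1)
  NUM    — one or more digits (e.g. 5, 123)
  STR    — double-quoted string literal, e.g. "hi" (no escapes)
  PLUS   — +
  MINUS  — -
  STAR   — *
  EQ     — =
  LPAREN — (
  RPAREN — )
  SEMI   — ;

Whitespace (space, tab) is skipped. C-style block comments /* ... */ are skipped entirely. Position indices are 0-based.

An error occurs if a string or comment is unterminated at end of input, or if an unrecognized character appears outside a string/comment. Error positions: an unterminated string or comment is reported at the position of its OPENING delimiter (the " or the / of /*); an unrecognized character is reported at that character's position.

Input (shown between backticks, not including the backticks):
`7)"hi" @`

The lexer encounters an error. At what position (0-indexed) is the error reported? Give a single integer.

pos=0: emit NUM '7' (now at pos=1)
pos=1: emit RPAREN ')'
pos=2: enter STRING mode
pos=2: emit STR "hi" (now at pos=6)
pos=7: ERROR — unrecognized char '@'

Answer: 7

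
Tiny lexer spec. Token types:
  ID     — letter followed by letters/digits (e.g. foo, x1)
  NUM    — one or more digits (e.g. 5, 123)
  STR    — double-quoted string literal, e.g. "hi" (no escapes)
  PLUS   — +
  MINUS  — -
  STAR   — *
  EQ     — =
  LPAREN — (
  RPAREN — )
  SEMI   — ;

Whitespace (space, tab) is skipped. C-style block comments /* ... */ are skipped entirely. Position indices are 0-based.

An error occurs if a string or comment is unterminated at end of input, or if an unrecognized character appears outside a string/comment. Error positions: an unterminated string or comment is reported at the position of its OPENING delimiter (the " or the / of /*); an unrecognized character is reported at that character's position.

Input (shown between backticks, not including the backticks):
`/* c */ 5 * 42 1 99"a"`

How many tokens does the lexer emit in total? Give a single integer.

Answer: 6

Derivation:
pos=0: enter COMMENT mode (saw '/*')
exit COMMENT mode (now at pos=7)
pos=8: emit NUM '5' (now at pos=9)
pos=10: emit STAR '*'
pos=12: emit NUM '42' (now at pos=14)
pos=15: emit NUM '1' (now at pos=16)
pos=17: emit NUM '99' (now at pos=19)
pos=19: enter STRING mode
pos=19: emit STR "a" (now at pos=22)
DONE. 6 tokens: [NUM, STAR, NUM, NUM, NUM, STR]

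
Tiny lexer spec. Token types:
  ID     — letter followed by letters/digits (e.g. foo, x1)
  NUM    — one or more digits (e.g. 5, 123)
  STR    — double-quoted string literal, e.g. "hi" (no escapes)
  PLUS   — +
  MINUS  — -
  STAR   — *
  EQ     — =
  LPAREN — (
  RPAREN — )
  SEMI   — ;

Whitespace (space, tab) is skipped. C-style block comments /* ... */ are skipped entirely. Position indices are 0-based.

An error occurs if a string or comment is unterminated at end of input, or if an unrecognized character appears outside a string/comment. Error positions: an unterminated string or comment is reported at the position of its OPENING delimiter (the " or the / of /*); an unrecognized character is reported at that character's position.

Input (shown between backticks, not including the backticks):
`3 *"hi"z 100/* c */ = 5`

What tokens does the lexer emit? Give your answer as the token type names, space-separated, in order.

pos=0: emit NUM '3' (now at pos=1)
pos=2: emit STAR '*'
pos=3: enter STRING mode
pos=3: emit STR "hi" (now at pos=7)
pos=7: emit ID 'z' (now at pos=8)
pos=9: emit NUM '100' (now at pos=12)
pos=12: enter COMMENT mode (saw '/*')
exit COMMENT mode (now at pos=19)
pos=20: emit EQ '='
pos=22: emit NUM '5' (now at pos=23)
DONE. 7 tokens: [NUM, STAR, STR, ID, NUM, EQ, NUM]

Answer: NUM STAR STR ID NUM EQ NUM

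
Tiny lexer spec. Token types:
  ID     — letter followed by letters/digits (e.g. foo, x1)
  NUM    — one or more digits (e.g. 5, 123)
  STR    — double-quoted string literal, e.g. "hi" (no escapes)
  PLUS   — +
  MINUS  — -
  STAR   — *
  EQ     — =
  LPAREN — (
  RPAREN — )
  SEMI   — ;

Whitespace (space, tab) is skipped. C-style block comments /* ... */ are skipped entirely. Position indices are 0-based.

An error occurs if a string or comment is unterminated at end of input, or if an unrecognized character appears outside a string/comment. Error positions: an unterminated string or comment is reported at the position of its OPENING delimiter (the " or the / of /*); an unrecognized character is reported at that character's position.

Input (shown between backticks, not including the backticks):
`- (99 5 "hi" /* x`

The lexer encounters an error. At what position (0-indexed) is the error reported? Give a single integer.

Answer: 13

Derivation:
pos=0: emit MINUS '-'
pos=2: emit LPAREN '('
pos=3: emit NUM '99' (now at pos=5)
pos=6: emit NUM '5' (now at pos=7)
pos=8: enter STRING mode
pos=8: emit STR "hi" (now at pos=12)
pos=13: enter COMMENT mode (saw '/*')
pos=13: ERROR — unterminated comment (reached EOF)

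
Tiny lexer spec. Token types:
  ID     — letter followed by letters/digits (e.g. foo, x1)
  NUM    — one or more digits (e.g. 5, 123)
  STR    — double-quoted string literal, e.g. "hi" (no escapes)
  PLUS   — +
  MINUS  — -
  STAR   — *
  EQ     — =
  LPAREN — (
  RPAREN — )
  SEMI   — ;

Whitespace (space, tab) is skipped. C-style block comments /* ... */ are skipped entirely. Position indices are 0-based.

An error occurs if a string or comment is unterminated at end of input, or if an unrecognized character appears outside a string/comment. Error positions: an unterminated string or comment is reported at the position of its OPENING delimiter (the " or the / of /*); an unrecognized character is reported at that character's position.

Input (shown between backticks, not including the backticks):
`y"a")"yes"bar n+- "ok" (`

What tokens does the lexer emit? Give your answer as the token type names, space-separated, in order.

pos=0: emit ID 'y' (now at pos=1)
pos=1: enter STRING mode
pos=1: emit STR "a" (now at pos=4)
pos=4: emit RPAREN ')'
pos=5: enter STRING mode
pos=5: emit STR "yes" (now at pos=10)
pos=10: emit ID 'bar' (now at pos=13)
pos=14: emit ID 'n' (now at pos=15)
pos=15: emit PLUS '+'
pos=16: emit MINUS '-'
pos=18: enter STRING mode
pos=18: emit STR "ok" (now at pos=22)
pos=23: emit LPAREN '('
DONE. 10 tokens: [ID, STR, RPAREN, STR, ID, ID, PLUS, MINUS, STR, LPAREN]

Answer: ID STR RPAREN STR ID ID PLUS MINUS STR LPAREN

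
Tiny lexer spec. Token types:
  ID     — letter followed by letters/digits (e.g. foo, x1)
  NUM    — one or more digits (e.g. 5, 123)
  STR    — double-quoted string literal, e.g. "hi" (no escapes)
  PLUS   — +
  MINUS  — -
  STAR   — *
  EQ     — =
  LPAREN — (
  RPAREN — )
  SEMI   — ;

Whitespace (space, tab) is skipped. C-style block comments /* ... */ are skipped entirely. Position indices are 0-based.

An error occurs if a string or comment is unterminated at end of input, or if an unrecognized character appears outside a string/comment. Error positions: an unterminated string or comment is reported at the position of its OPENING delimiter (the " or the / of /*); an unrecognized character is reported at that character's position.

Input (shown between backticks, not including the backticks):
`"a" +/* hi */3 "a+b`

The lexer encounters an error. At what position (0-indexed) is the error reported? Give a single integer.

Answer: 15

Derivation:
pos=0: enter STRING mode
pos=0: emit STR "a" (now at pos=3)
pos=4: emit PLUS '+'
pos=5: enter COMMENT mode (saw '/*')
exit COMMENT mode (now at pos=13)
pos=13: emit NUM '3' (now at pos=14)
pos=15: enter STRING mode
pos=15: ERROR — unterminated string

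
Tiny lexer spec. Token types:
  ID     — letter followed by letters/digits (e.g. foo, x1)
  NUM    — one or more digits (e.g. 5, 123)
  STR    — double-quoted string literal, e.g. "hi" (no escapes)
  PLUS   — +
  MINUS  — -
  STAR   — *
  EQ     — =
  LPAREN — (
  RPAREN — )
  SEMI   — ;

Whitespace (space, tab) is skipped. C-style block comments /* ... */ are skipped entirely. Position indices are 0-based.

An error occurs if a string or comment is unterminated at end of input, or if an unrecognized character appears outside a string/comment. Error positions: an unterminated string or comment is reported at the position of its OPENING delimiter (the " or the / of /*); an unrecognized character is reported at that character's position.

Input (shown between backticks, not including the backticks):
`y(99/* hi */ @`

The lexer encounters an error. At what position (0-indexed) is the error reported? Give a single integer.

Answer: 13

Derivation:
pos=0: emit ID 'y' (now at pos=1)
pos=1: emit LPAREN '('
pos=2: emit NUM '99' (now at pos=4)
pos=4: enter COMMENT mode (saw '/*')
exit COMMENT mode (now at pos=12)
pos=13: ERROR — unrecognized char '@'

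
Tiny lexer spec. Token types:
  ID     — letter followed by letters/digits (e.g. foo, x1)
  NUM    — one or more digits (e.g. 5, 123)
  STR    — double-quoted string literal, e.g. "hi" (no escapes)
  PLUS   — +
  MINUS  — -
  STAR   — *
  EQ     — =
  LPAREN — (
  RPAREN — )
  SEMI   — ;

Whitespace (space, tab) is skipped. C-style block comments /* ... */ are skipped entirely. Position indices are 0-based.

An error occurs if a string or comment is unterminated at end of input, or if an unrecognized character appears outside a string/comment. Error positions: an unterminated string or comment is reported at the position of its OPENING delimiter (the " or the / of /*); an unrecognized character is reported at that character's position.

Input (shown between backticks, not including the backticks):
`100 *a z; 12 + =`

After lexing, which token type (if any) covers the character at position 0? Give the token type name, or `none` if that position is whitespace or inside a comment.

pos=0: emit NUM '100' (now at pos=3)
pos=4: emit STAR '*'
pos=5: emit ID 'a' (now at pos=6)
pos=7: emit ID 'z' (now at pos=8)
pos=8: emit SEMI ';'
pos=10: emit NUM '12' (now at pos=12)
pos=13: emit PLUS '+'
pos=15: emit EQ '='
DONE. 8 tokens: [NUM, STAR, ID, ID, SEMI, NUM, PLUS, EQ]
Position 0: char is '1' -> NUM

Answer: NUM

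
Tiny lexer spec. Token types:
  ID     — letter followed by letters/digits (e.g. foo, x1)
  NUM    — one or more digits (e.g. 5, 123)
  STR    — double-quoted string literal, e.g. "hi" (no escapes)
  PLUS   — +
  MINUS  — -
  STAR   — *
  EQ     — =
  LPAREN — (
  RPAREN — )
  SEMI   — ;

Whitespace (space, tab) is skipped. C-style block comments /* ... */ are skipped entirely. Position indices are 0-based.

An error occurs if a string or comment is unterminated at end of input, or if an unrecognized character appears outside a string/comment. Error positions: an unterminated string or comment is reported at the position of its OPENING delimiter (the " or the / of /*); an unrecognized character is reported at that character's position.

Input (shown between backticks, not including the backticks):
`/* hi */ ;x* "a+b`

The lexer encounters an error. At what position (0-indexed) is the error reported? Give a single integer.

pos=0: enter COMMENT mode (saw '/*')
exit COMMENT mode (now at pos=8)
pos=9: emit SEMI ';'
pos=10: emit ID 'x' (now at pos=11)
pos=11: emit STAR '*'
pos=13: enter STRING mode
pos=13: ERROR — unterminated string

Answer: 13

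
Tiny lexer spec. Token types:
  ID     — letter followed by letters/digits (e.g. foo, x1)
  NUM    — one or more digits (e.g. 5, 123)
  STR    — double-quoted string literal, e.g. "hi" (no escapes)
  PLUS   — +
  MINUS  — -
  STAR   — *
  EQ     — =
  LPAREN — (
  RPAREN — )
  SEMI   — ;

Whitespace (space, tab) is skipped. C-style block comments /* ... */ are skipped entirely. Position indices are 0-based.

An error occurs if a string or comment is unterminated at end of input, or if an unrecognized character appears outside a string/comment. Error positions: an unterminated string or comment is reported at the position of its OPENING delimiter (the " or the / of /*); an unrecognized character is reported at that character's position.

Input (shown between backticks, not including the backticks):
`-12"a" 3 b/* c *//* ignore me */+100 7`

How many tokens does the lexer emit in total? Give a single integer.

Answer: 8

Derivation:
pos=0: emit MINUS '-'
pos=1: emit NUM '12' (now at pos=3)
pos=3: enter STRING mode
pos=3: emit STR "a" (now at pos=6)
pos=7: emit NUM '3' (now at pos=8)
pos=9: emit ID 'b' (now at pos=10)
pos=10: enter COMMENT mode (saw '/*')
exit COMMENT mode (now at pos=17)
pos=17: enter COMMENT mode (saw '/*')
exit COMMENT mode (now at pos=32)
pos=32: emit PLUS '+'
pos=33: emit NUM '100' (now at pos=36)
pos=37: emit NUM '7' (now at pos=38)
DONE. 8 tokens: [MINUS, NUM, STR, NUM, ID, PLUS, NUM, NUM]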